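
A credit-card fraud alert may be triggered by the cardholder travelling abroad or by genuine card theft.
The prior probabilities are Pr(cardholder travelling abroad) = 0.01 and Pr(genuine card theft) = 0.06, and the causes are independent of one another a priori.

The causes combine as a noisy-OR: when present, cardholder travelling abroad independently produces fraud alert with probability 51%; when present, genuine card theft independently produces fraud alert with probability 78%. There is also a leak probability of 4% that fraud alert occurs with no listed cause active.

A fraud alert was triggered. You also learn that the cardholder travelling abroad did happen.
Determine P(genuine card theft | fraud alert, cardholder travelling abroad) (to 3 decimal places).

Under noisy-OR, P(fraud alert | causes) = 1 − (1−0.04)·∏(1−qᵢ) over the active causes.
P(fraud alert | cardholder travelling abroad) = 0.5296·0.94 + 0.896512·0.06 = 0.497824 + 0.053791 = 0.551615
The genuine card theft-present share is 0.896512·0.06 = 0.053791.
Hence the posterior is 0.053791/0.551615 ≈ 0.098.

P(genuine card theft | fraud alert, cardholder travelling abroad) ≈ 0.098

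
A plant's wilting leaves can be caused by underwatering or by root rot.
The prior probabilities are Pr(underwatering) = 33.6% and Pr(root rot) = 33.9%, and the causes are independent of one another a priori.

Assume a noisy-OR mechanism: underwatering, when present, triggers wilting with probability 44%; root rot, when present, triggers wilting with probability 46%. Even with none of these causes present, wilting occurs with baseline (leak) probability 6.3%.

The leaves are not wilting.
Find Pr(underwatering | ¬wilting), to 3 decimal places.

Pr(underwatering | ¬wilting) ≈ 0.221

Under noisy-OR, P(wilting | causes) = 1 − (1−0.063)·∏(1−qᵢ) over the active causes.
Sum P(¬wilting|·) weighted by the priors over the 4 (underwatering, root rot) configurations:
  P(¬wilting) = 0.937*0.664*0.661 + 0.50598*0.664*0.339 + 0.52472*0.336*0.661 + 0.283349*0.336*0.339
        = 0.411253 + 0.113894 + 0.116538 + 0.032275 = 0.673960
Configurations with underwatering contribute 0.148813, so
  P(underwatering | ¬wilting) = 0.148813 / 0.673960 ≈ 0.221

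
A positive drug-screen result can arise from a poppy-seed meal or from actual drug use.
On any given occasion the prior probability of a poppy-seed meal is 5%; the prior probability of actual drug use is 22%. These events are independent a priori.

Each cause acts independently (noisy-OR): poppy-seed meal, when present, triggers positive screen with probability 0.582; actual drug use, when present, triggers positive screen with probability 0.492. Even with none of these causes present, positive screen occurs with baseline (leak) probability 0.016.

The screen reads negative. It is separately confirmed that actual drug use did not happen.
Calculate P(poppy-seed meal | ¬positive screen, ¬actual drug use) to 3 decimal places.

P(poppy-seed meal | ¬positive screen, ¬actual drug use) ≈ 0.022

Under noisy-OR, P(positive screen | causes) = 1 − (1−0.016)·∏(1−qᵢ) over the active causes.
Weight on poppy-seed meal=true, given the evidence: 0.411312·0.05 = 0.020566
Denominator P(¬positive screen | ¬actual drug use): 0.984·0.95 + 0.411312·0.05 = 0.955366
P(poppy-seed meal | ¬positive screen, ¬actual drug use) = 0.020566/0.955366 ≈ 0.022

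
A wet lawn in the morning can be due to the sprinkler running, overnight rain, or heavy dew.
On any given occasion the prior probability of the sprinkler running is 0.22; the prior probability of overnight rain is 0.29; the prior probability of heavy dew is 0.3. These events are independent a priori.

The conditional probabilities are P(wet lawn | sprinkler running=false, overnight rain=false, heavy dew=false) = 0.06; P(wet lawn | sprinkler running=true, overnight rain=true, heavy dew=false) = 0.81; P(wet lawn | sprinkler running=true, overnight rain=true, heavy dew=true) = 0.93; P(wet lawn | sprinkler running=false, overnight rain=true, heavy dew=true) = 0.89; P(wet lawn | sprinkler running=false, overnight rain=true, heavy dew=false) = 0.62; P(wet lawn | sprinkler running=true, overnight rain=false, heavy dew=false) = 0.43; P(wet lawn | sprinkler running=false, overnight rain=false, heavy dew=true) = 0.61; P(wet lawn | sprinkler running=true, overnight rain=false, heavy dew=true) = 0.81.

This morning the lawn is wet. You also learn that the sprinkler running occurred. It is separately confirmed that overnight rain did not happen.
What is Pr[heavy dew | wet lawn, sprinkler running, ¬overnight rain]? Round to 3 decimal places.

P(wet lawn | sprinkler running, ¬overnight rain) = 0.43*0.7 + 0.81*0.3 = 0.301000 + 0.243000 = 0.544000
Restricting to configurations with heavy dew present: 0.81*0.3 = 0.243000.
So P(heavy dew | wet lawn, sprinkler running, ¬overnight rain) = 0.243000/0.544000 ≈ 0.447.

Pr[heavy dew | wet lawn, sprinkler running, ¬overnight rain] ≈ 0.447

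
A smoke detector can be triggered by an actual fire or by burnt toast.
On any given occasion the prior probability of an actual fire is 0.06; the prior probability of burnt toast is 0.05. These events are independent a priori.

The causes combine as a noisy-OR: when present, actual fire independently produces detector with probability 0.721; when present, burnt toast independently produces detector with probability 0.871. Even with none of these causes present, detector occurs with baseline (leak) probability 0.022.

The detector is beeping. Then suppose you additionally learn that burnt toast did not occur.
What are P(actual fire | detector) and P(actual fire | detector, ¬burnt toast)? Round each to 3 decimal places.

P(actual fire | detector) ≈ 0.422; P(actual fire | detector, ¬burnt toast) ≈ 0.678

Under noisy-OR, P(detector | causes) = 1 − (1−0.022)·∏(1−qᵢ) over the active causes.
P(detector) = 0.022*0.94*0.95 + 0.873838*0.94*0.05 + 0.727138*0.06*0.95 + 0.964801*0.06*0.05 = 0.019646 + 0.041070 + 0.041447 + 0.002894 = 0.105057
Of this, 0.044341 comes from 0.041447 + 0.002894 (the actual fire=true cases).
P(actual fire | detector) = 0.044341 / 0.105057 ≈ 0.422

With the extra evidence:
By total probability over both values of actual fire:
  P(detector | ¬burnt toast) = 0.022×0.94 + 0.727138×0.06
        = 0.020680 + 0.043628 = 0.064308
The terms with actual fire present sum to 0.043628, so
  P(actual fire | detector, ¬burnt toast) = 0.043628 / 0.064308 ≈ 0.678
With burnt toast excluded, actual fire must carry more of the explanatory weight for the detector.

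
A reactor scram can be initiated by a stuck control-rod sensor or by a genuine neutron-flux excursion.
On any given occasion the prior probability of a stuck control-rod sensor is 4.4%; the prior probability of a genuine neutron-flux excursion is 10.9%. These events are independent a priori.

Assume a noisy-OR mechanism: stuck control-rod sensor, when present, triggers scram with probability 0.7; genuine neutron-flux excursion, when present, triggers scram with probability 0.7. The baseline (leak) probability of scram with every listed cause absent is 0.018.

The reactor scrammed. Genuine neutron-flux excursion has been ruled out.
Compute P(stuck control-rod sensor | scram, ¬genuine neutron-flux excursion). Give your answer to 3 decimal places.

Under noisy-OR, P(scram | causes) = 1 − (1−0.018)·∏(1−qᵢ) over the active causes.
For the numerator, keep only stuck control-rod sensor=true terms: 0.7054·0.044 = 0.031038
The normalizing constant is 0.018·0.956 + 0.7054·0.044 = 0.048246
Posterior = 0.031038 / 0.048246 ≈ 0.643

P(stuck control-rod sensor | scram, ¬genuine neutron-flux excursion) ≈ 0.643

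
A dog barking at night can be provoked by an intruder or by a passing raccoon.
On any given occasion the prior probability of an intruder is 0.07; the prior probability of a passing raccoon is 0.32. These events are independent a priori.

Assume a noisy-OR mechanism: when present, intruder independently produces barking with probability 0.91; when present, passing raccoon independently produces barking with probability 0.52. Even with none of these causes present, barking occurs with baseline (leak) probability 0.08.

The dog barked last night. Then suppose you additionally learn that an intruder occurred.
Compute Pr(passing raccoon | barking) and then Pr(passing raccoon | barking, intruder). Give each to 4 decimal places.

Under noisy-OR, P(barking | causes) = 1 − (1−0.08)·∏(1−qᵢ) over the active causes.
Numerator (weight on configurations with passing raccoon): 0.166180 + 0.021510 = 0.187690
Denominator P(barking): 0.08×0.93×0.68 + 0.5584×0.93×0.32 + 0.9172×0.07×0.68 + 0.960256×0.07×0.32 = 0.281941
P(passing raccoon | barking) = 0.187690/0.281941 ≈ 0.6657

Now condition on the additional information:
Enumerate both values of passing raccoon and weight by the priors:
  P(barking | intruder) = 0.9172*0.68 + 0.960256*0.32
        = 0.623696 + 0.307282 = 0.930978
Configurations with passing raccoon contribute 0.307282, so
  P(passing raccoon | barking, intruder) = 0.307282 / 0.930978 ≈ 0.3301

Pr(passing raccoon | barking) ≈ 0.6657; Pr(passing raccoon | barking, intruder) ≈ 0.3301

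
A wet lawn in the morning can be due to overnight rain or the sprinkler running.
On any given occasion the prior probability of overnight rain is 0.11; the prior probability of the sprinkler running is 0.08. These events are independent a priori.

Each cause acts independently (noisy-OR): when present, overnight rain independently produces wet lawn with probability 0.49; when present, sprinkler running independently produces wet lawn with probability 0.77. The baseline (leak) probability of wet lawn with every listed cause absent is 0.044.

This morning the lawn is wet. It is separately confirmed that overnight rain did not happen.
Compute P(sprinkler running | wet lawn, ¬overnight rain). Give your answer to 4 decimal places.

P(sprinkler running | wet lawn, ¬overnight rain) ≈ 0.6066

Under noisy-OR, P(wet lawn | causes) = 1 − (1−0.044)·∏(1−qᵢ) over the active causes.
Numerator (weight on configurations with sprinkler running): 0.78012*0.08 = 0.062410
Denominator P(wet lawn | ¬overnight rain): 0.044*0.92 + 0.78012*0.08 = 0.102890
P(sprinkler running | wet lawn, ¬overnight rain) = 0.062410/0.102890 ≈ 0.6066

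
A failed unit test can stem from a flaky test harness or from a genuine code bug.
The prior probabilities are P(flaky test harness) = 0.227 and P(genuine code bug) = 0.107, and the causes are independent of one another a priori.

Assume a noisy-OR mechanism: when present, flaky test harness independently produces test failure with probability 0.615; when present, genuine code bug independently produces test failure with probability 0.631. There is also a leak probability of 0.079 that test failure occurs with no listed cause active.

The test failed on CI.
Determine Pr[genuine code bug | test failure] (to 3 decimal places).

Pr[genuine code bug | test failure] ≈ 0.290

Under noisy-OR, P(test failure | causes) = 1 − (1−0.079)·∏(1−qᵢ) over the active causes.
P(test failure) = 0.079*0.773*0.893 + 0.660151*0.773*0.107 + 0.645415*0.227*0.893 + 0.869158*0.227*0.107 = 0.054533 + 0.054602 + 0.130833 + 0.021111 = 0.261079
Of this, 0.075713 comes from 0.054602 + 0.021111 (the genuine code bug=true cases).
P(genuine code bug | test failure) = 0.075713 / 0.261079 ≈ 0.290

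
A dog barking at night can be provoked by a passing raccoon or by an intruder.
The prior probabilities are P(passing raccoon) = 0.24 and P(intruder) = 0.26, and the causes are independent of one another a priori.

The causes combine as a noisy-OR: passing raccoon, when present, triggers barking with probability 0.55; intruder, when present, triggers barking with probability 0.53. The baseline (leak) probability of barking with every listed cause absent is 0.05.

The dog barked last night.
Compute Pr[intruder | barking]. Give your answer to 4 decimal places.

Under noisy-OR, P(barking | causes) = 1 − (1−0.05)·∏(1−qᵢ) over the active causes.
For the numerator, keep only intruder=true terms: 0.109372 + 0.049862 = 0.159234
Normalizer over all consistent configurations: 0.05×0.76×0.74 + 0.5535×0.76×0.26 + 0.5725×0.24×0.74 + 0.799075×0.24×0.26 = 0.289030
P(intruder | barking) = 0.159234/0.289030 ≈ 0.5509

Pr[intruder | barking] ≈ 0.5509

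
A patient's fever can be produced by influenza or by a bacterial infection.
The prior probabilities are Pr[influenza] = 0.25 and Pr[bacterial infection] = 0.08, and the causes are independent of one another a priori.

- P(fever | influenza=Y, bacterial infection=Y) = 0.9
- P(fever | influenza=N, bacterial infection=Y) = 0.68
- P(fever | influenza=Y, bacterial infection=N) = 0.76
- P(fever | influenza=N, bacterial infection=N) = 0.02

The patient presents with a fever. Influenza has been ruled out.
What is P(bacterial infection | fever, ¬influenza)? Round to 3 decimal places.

Sum P(fever|·) weighted by the priors over both values of bacterial infection:
  P(fever | ¬influenza) = 0.02*0.92 + 0.68*0.08
        = 0.018400 + 0.054400 = 0.072800
The terms with bacterial infection present sum to 0.054400, so
  P(bacterial infection | fever, ¬influenza) = 0.054400 / 0.072800 ≈ 0.747

P(bacterial infection | fever, ¬influenza) ≈ 0.747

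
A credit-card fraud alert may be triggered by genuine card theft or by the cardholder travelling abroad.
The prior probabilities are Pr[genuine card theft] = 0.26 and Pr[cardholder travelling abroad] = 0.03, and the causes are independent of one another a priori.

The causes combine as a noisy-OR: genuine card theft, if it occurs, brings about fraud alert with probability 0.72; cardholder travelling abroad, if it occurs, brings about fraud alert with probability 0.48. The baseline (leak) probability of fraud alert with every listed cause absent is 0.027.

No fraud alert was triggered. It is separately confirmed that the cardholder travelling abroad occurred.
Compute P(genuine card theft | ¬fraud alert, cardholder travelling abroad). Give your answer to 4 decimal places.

P(genuine card theft | ¬fraud alert, cardholder travelling abroad) ≈ 0.0896

Under noisy-OR, P(fraud alert | causes) = 1 − (1−0.027)·∏(1−qᵢ) over the active causes.
By total probability over both values of genuine card theft:
  P(¬fraud alert | cardholder travelling abroad) = 0.50596*0.74 + 0.141669*0.26
        = 0.374410 + 0.036834 = 0.411244
Keeping only the genuine card theft-present terms gives 0.036834, so
  P(genuine card theft | ¬fraud alert, cardholder travelling abroad) = 0.036834 / 0.411244 ≈ 0.0896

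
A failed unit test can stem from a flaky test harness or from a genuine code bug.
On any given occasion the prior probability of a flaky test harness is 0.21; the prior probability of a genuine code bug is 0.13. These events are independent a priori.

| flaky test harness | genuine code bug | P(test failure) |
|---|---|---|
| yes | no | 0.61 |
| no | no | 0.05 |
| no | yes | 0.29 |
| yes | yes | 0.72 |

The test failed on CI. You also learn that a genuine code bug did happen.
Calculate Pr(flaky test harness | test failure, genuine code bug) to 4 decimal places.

Pr(flaky test harness | test failure, genuine code bug) ≈ 0.3976

P(test failure | genuine code bug) = 0.29×0.79 + 0.72×0.21 = 0.229100 + 0.151200 = 0.380300
Of this, 0.151200 comes from 0.72×0.21 (the flaky test harness=true cases).
Hence the posterior is 0.151200/0.380300 ≈ 0.3976.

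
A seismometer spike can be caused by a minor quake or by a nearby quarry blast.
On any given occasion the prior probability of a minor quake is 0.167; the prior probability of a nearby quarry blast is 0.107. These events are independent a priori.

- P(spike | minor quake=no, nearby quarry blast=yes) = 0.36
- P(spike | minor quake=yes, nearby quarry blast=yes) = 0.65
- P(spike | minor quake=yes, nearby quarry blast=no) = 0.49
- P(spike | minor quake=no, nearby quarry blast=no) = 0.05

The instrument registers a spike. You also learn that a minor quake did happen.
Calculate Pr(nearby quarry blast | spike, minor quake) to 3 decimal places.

Pr(nearby quarry blast | spike, minor quake) ≈ 0.137

P(spike | minor quake) = 0.49*0.893 + 0.65*0.107 = 0.437570 + 0.069550 = 0.507120
Of this, 0.069550 comes from 0.65*0.107 (the nearby quarry blast=true cases).
So P(nearby quarry blast | spike, minor quake) = 0.069550/0.507120 ≈ 0.137.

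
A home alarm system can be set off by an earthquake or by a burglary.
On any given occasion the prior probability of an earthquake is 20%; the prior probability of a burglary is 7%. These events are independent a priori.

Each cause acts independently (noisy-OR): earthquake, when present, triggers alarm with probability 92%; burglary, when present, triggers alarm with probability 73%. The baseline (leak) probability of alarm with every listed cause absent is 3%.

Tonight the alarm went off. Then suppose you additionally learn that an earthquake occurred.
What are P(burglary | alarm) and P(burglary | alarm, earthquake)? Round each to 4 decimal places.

Under noisy-OR, P(alarm | causes) = 1 − (1−0.03)·∏(1−qᵢ) over the active causes.
Enumerate the 4 (earthquake, burglary) configurations and weight by the priors:
  P(alarm) = 0.03×0.8×0.93 + 0.7381×0.8×0.07 + 0.9224×0.2×0.93 + 0.979048×0.2×0.07
        = 0.022320 + 0.041334 + 0.171566 + 0.013707 = 0.248927
The terms with burglary present sum to 0.055041, so
  P(burglary | alarm) = 0.055041 / 0.248927 ≈ 0.2211

Now also conditioning on earthquake=true:
Sum P(alarm|·) weighted by the priors over both values of burglary:
  P(alarm | earthquake) = 0.9224*0.93 + 0.979048*0.07
        = 0.857832 + 0.068533 = 0.926365
Configurations with burglary contribute 0.068533, so
  P(burglary | alarm, earthquake) = 0.068533 / 0.926365 ≈ 0.0740
Conditioning on earthquake lowers the posterior on burglary: the classic explaining-away effect in a common-effect structure.

P(burglary | alarm) ≈ 0.2211; P(burglary | alarm, earthquake) ≈ 0.0740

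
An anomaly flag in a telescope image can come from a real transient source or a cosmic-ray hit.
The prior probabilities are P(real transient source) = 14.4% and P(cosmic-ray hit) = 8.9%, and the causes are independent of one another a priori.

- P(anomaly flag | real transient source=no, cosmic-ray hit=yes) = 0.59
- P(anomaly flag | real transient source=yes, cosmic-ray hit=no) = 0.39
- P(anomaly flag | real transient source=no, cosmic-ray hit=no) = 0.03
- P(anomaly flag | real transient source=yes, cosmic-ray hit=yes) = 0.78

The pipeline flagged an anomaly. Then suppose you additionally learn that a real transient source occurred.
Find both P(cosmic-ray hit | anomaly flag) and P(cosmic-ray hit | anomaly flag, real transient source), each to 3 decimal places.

P(cosmic-ray hit | anomaly flag) ≈ 0.424; P(cosmic-ray hit | anomaly flag, real transient source) ≈ 0.163

Numerator (weight on configurations with cosmic-ray hit): 0.044949 + 0.009996 = 0.054945
The normalizing constant is 0.03*0.856*0.911 + 0.59*0.856*0.089 + 0.39*0.144*0.911 + 0.78*0.144*0.089 = 0.129501
Posterior = 0.054945 / 0.129501 ≈ 0.424

Now also conditioning on real transient source=true:
Numerator (weight on configurations with cosmic-ray hit): 0.78·0.089 = 0.069420
Normalizer over all consistent configurations: 0.39·0.911 + 0.78·0.089 = 0.424710
P(cosmic-ray hit | anomaly flag, real transient source) = 0.069420/0.424710 ≈ 0.163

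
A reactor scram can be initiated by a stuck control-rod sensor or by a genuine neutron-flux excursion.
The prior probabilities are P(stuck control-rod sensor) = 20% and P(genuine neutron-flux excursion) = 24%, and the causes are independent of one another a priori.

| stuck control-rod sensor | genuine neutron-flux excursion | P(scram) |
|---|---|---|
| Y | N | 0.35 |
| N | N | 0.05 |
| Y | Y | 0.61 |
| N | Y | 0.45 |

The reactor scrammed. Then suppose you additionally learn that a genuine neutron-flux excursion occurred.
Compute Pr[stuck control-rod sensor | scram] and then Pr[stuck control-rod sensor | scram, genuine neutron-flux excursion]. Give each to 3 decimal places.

Pr[stuck control-rod sensor | scram] ≈ 0.414; Pr[stuck control-rod sensor | scram, genuine neutron-flux excursion] ≈ 0.253

P(scram) = 0.05×0.8×0.76 + 0.45×0.8×0.24 + 0.35×0.2×0.76 + 0.61×0.2×0.24 = 0.030400 + 0.086400 + 0.053200 + 0.029280 = 0.199280
Restricting to configurations with stuck control-rod sensor present: 0.053200 + 0.029280 = 0.082480.
So P(stuck control-rod sensor | scram) = 0.082480/0.199280 ≈ 0.414.

Now condition on the additional information:
Enumerate both values of stuck control-rod sensor and weight by the priors:
  P(scram | genuine neutron-flux excursion) = 0.45*0.8 + 0.61*0.2
        = 0.360000 + 0.122000 = 0.482000
The terms with stuck control-rod sensor present sum to 0.122000, so
  P(stuck control-rod sensor | scram, genuine neutron-flux excursion) = 0.122000 / 0.482000 ≈ 0.253
Conditioning on genuine neutron-flux excursion lowers the posterior on stuck control-rod sensor: the classic explaining-away effect in a common-effect structure.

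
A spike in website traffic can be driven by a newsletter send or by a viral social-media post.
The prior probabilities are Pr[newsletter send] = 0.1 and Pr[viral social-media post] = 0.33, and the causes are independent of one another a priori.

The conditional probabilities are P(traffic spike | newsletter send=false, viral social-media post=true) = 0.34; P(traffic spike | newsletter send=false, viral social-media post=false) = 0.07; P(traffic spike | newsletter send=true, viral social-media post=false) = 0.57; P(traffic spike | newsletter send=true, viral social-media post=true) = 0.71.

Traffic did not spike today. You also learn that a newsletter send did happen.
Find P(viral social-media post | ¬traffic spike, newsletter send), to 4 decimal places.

Sum P(¬traffic spike|·) weighted by the priors over both values of viral social-media post:
  P(¬traffic spike | newsletter send) = 0.43×0.67 + 0.29×0.33
        = 0.288100 + 0.095700 = 0.383800
Configurations with viral social-media post contribute 0.095700, so
  P(viral social-media post | ¬traffic spike, newsletter send) = 0.095700 / 0.383800 ≈ 0.2493

P(viral social-media post | ¬traffic spike, newsletter send) ≈ 0.2493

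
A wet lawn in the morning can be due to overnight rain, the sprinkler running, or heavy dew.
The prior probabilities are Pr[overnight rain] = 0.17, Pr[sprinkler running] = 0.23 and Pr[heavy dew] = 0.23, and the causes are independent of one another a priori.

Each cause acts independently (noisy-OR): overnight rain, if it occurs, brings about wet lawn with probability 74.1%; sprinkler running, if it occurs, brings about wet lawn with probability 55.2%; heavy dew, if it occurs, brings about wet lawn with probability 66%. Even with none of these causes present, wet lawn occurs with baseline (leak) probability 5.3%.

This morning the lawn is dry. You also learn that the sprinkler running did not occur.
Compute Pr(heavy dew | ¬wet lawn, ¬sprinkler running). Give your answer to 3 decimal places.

Pr(heavy dew | ¬wet lawn, ¬sprinkler running) ≈ 0.092

Under noisy-OR, P(wet lawn | causes) = 1 − (1−0.053)·∏(1−qᵢ) over the active causes.
Numerator (weight on configurations with heavy dew): 0.061466 + 0.003261 = 0.064727
The normalizing constant is 0.947·0.83·0.77 + 0.32198·0.83·0.23 + 0.245273·0.17·0.77 + 0.083393·0.17·0.23 = 0.702061
P(heavy dew | ¬wet lawn, ¬sprinkler running) = 0.064727/0.702061 ≈ 0.092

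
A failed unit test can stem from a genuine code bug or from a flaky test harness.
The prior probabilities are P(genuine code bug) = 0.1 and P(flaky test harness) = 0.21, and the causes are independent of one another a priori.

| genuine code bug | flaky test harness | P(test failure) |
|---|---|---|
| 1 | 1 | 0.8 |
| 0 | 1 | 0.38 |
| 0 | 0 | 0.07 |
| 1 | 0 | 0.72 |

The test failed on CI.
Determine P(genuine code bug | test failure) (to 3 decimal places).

Weight on genuine code bug=true, given the evidence: 0.056880 + 0.016800 = 0.073680
Denominator P(test failure): 0.07×0.9×0.79 + 0.38×0.9×0.21 + 0.72×0.1×0.79 + 0.8×0.1×0.21 = 0.195270
Posterior = 0.073680 / 0.195270 ≈ 0.377

P(genuine code bug | test failure) ≈ 0.377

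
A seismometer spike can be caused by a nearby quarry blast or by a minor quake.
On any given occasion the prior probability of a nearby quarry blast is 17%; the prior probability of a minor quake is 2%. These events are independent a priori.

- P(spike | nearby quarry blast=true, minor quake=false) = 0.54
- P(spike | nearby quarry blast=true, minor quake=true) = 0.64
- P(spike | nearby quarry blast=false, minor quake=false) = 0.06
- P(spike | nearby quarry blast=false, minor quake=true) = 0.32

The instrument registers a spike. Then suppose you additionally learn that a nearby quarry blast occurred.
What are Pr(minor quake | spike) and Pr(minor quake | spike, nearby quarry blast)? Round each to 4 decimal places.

P(spike) = 0.06·0.83·0.98 + 0.32·0.83·0.02 + 0.54·0.17·0.98 + 0.64·0.17·0.02 = 0.048804 + 0.005312 + 0.089964 + 0.002176 = 0.146256
Of this, 0.007488 comes from 0.005312 + 0.002176 (the minor quake=true cases).
Hence the posterior is 0.007488/0.146256 ≈ 0.0512.

Now condition on the additional information:
Numerator (weight on configurations with minor quake): 0.64×0.02 = 0.012800
The normalizing constant is 0.54×0.98 + 0.64×0.02 = 0.542000
P(minor quake | spike, nearby quarry blast) = 0.012800/0.542000 ≈ 0.0236
— nearby quarry blast explains away the evidence for minor quake.

Pr(minor quake | spike) ≈ 0.0512; Pr(minor quake | spike, nearby quarry blast) ≈ 0.0236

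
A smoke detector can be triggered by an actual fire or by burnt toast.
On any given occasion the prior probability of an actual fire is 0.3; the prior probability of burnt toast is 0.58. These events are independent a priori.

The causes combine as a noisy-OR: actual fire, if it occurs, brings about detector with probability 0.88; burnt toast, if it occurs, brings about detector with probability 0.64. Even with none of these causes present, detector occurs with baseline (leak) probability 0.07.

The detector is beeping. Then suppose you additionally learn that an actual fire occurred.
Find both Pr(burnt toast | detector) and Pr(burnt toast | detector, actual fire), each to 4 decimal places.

Pr(burnt toast | detector) ≈ 0.7673; Pr(burnt toast | detector, actual fire) ≈ 0.5987

Under noisy-OR, P(detector | causes) = 1 − (1−0.07)·∏(1−qᵢ) over the active causes.
P(detector) = 0.07*0.7*0.42 + 0.6652*0.7*0.58 + 0.8884*0.3*0.42 + 0.959824*0.3*0.58 = 0.020580 + 0.270071 + 0.111938 + 0.167009 = 0.569598
The burnt toast-present share is 0.270071 + 0.167009 = 0.437080.
P(burnt toast | detector) = 0.437080 / 0.569598 ≈ 0.7673

Now condition on the additional information:
By total probability over both values of burnt toast:
  P(detector | actual fire) = 0.8884·0.42 + 0.959824·0.58
        = 0.373128 + 0.556698 = 0.929826
Configurations with burnt toast contribute 0.556698, so
  P(burnt toast | detector, actual fire) = 0.556698 / 0.929826 ≈ 0.5987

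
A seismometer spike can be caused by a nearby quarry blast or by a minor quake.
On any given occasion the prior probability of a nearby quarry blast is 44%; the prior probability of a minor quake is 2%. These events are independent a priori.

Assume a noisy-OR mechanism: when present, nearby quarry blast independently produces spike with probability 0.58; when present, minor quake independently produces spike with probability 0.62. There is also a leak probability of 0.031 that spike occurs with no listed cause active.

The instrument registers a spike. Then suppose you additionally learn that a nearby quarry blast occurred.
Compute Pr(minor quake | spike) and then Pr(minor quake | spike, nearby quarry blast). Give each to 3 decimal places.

Pr(minor quake | spike) ≈ 0.051; Pr(minor quake | spike, nearby quarry blast) ≈ 0.028

Under noisy-OR, P(spike | causes) = 1 − (1−0.031)·∏(1−qᵢ) over the active causes.
For the numerator, keep only minor quake=true terms: 0.007076 + 0.007439 = 0.014515
The normalizing constant is 0.031·0.56·0.98 + 0.63178·0.56·0.02 + 0.59302·0.44·0.98 + 0.845348·0.44·0.02 = 0.287238
P(minor quake | spike) = 0.014515/0.287238 ≈ 0.051

Now also conditioning on nearby quarry blast=true:
Numerator (weight on configurations with minor quake): 0.845348×0.02 = 0.016907
Denominator P(spike | nearby quarry blast): 0.59302×0.98 + 0.845348×0.02 = 0.598067
Posterior = 0.016907 / 0.598067 ≈ 0.028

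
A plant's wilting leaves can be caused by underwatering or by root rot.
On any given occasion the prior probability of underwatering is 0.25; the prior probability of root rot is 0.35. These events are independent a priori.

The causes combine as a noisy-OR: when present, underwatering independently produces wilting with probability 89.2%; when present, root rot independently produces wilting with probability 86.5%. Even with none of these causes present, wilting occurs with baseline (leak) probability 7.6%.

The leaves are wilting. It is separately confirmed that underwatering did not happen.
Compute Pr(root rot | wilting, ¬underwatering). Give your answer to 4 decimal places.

Under noisy-OR, P(wilting | causes) = 1 − (1−0.076)·∏(1−qᵢ) over the active causes.
P(wilting | ¬underwatering) = 0.076×0.65 + 0.87526×0.35 = 0.049400 + 0.306341 = 0.355741
Restricting to configurations with root rot present: 0.87526×0.35 = 0.306341.
Hence the posterior is 0.306341/0.355741 ≈ 0.8611.

Pr(root rot | wilting, ¬underwatering) ≈ 0.8611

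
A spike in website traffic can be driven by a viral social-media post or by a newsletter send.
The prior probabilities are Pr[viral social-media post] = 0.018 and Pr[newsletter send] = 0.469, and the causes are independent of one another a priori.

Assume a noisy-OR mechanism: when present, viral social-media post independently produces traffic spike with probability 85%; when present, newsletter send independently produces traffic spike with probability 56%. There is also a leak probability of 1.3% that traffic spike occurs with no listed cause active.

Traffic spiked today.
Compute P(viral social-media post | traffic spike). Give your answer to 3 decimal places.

Under noisy-OR, P(traffic spike | causes) = 1 − (1−0.013)·∏(1−qᵢ) over the active causes.
For the numerator, keep only viral social-media post=true terms: 0.008143 + 0.007892 = 0.016035
Denominator P(traffic spike): 0.013*0.982*0.531 + 0.56572*0.982*0.469 + 0.85195*0.018*0.531 + 0.934858*0.018*0.469 = 0.283361
Posterior = 0.016035 / 0.283361 ≈ 0.057

P(viral social-media post | traffic spike) ≈ 0.057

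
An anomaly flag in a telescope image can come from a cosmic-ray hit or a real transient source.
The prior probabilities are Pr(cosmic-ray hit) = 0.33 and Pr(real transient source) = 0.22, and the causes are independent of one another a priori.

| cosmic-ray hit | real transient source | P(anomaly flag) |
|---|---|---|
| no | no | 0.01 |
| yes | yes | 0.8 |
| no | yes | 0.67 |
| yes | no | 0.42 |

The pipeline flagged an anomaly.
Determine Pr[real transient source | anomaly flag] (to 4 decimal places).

Enumerate the 4 (cosmic-ray hit, real transient source) configurations and weight by the priors:
  P(anomaly flag) = 0.01·0.67·0.78 + 0.67·0.67·0.22 + 0.42·0.33·0.78 + 0.8·0.33·0.22
        = 0.005226 + 0.098758 + 0.108108 + 0.058080 = 0.270172
Configurations with real transient source contribute 0.156838, so
  P(real transient source | anomaly flag) = 0.156838 / 0.270172 ≈ 0.5805

Pr[real transient source | anomaly flag] ≈ 0.5805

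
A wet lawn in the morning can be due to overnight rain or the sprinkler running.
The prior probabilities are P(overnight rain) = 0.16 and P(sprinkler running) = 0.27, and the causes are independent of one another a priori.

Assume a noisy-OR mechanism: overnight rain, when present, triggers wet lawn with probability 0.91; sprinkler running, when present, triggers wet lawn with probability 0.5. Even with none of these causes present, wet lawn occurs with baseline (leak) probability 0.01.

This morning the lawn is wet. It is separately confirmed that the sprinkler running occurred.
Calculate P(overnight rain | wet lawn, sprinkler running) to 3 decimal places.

Under noisy-OR, P(wet lawn | causes) = 1 − (1−0.01)·∏(1−qᵢ) over the active causes.
P(wet lawn | sprinkler running) = 0.505×0.84 + 0.95545×0.16 = 0.424200 + 0.152872 = 0.577072
The overnight rain-present share is 0.95545×0.16 = 0.152872.
Hence the posterior is 0.152872/0.577072 ≈ 0.265.

P(overnight rain | wet lawn, sprinkler running) ≈ 0.265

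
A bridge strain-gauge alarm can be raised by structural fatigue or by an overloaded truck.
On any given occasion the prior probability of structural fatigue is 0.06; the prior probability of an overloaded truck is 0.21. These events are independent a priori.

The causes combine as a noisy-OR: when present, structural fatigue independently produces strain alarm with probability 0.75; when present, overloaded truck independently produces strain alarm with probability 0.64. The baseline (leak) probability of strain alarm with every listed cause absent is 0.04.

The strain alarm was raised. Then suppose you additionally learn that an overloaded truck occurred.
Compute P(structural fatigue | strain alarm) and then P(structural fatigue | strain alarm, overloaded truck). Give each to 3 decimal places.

Under noisy-OR, P(strain alarm | causes) = 1 − (1−0.04)·∏(1−qᵢ) over the active causes.
Enumerate the 4 (structural fatigue, overloaded truck) configurations and weight by the priors:
  P(strain alarm) = 0.04×0.94×0.79 + 0.6544×0.94×0.21 + 0.76×0.06×0.79 + 0.9136×0.06×0.21
        = 0.029704 + 0.129179 + 0.036024 + 0.011511 = 0.206418
Configurations with structural fatigue contribute 0.047535, so
  P(structural fatigue | strain alarm) = 0.047535 / 0.206418 ≈ 0.230

Now condition on the additional information:
Numerator (weight on configurations with structural fatigue): 0.9136×0.06 = 0.054816
Denominator P(strain alarm | overloaded truck): 0.6544×0.94 + 0.9136×0.06 = 0.669952
P(structural fatigue | strain alarm, overloaded truck) = 0.054816/0.669952 ≈ 0.082

P(structural fatigue | strain alarm) ≈ 0.230; P(structural fatigue | strain alarm, overloaded truck) ≈ 0.082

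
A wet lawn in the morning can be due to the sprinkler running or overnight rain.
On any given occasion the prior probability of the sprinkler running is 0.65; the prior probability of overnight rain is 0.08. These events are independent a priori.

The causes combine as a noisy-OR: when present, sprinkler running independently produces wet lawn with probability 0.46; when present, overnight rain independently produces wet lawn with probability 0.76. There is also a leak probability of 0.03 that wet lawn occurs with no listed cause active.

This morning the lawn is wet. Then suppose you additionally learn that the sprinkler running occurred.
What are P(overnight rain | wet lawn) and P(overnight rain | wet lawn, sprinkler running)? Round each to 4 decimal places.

Under noisy-OR, P(wet lawn | causes) = 1 − (1−0.03)·∏(1−qᵢ) over the active causes.
By total probability over the 4 (sprinkler running, overnight rain) configurations:
  P(wet lawn) = 0.03×0.35×0.92 + 0.7672×0.35×0.08 + 0.4762×0.65×0.92 + 0.874288×0.65×0.08
        = 0.009660 + 0.021482 + 0.284768 + 0.045463 = 0.361373
Keeping only the overnight rain-present terms gives 0.066945, so
  P(overnight rain | wet lawn) = 0.066945 / 0.361373 ≈ 0.1853

With the extra evidence:
By total probability over both values of overnight rain:
  P(wet lawn | sprinkler running) = 0.4762×0.92 + 0.874288×0.08
        = 0.438104 + 0.069943 = 0.508047
Configurations with overnight rain contribute 0.069943, so
  P(overnight rain | wet lawn, sprinkler running) = 0.069943 / 0.508047 ≈ 0.1377
This is intercausal reasoning (explaining away): once sprinkler running accounts for the wet lawn, overnight rain becomes less likely.

P(overnight rain | wet lawn) ≈ 0.1853; P(overnight rain | wet lawn, sprinkler running) ≈ 0.1377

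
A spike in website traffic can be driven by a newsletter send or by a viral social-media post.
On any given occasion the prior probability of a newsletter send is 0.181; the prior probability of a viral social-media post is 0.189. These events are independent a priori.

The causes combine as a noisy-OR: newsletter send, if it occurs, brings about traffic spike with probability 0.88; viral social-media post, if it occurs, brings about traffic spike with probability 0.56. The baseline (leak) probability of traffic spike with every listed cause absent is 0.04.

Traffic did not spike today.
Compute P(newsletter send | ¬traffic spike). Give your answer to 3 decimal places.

P(newsletter send | ¬traffic spike) ≈ 0.026

Under noisy-OR, P(traffic spike | causes) = 1 − (1−0.04)·∏(1−qᵢ) over the active causes.
P(¬traffic spike) = 0.96×0.819×0.811 + 0.4224×0.819×0.189 + 0.1152×0.181×0.811 + 0.050688×0.181×0.189 = 0.637641 + 0.065384 + 0.016910 + 0.001734 = 0.721669
Restricting to configurations with newsletter send present: 0.016910 + 0.001734 = 0.018644.
So P(newsletter send | ¬traffic spike) = 0.018644/0.721669 ≈ 0.026.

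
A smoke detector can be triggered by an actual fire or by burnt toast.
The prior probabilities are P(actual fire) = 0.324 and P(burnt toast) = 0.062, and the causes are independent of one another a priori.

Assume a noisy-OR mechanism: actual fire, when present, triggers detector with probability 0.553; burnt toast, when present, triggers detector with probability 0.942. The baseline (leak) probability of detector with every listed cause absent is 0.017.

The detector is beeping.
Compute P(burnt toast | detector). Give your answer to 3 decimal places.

P(burnt toast | detector) ≈ 0.246

Under noisy-OR, P(detector | causes) = 1 − (1−0.017)·∏(1−qᵢ) over the active causes.
Enumerate the 4 (actual fire, burnt toast) configurations and weight by the priors:
  P(detector) = 0.017×0.676×0.938 + 0.942986×0.676×0.062 + 0.560599×0.324×0.938 + 0.974515×0.324×0.062
        = 0.010779 + 0.039522 + 0.170373 + 0.019576 = 0.240250
Keeping only the burnt toast-present terms gives 0.059098, so
  P(burnt toast | detector) = 0.059098 / 0.240250 ≈ 0.246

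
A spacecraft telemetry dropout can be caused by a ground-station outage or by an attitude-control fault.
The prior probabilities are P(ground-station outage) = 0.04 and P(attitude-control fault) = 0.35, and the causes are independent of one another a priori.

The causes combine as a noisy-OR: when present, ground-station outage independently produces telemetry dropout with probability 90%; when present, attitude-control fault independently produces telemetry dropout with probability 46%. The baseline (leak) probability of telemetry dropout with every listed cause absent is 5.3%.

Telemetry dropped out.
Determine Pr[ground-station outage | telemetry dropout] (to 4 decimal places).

Under noisy-OR, P(telemetry dropout | causes) = 1 − (1−0.053)·∏(1−qᵢ) over the active causes.
Sum P(telemetry dropout|·) weighted by the priors over the 4 (ground-station outage, attitude-control fault) configurations:
  P(telemetry dropout) = 0.053·0.96·0.65 + 0.48862·0.96·0.35 + 0.9053·0.04·0.65 + 0.948862·0.04·0.35
        = 0.033072 + 0.164176 + 0.023538 + 0.013284 = 0.234070
Keeping only the ground-station outage-present terms gives 0.036822, so
  P(ground-station outage | telemetry dropout) = 0.036822 / 0.234070 ≈ 0.1573

Pr[ground-station outage | telemetry dropout] ≈ 0.1573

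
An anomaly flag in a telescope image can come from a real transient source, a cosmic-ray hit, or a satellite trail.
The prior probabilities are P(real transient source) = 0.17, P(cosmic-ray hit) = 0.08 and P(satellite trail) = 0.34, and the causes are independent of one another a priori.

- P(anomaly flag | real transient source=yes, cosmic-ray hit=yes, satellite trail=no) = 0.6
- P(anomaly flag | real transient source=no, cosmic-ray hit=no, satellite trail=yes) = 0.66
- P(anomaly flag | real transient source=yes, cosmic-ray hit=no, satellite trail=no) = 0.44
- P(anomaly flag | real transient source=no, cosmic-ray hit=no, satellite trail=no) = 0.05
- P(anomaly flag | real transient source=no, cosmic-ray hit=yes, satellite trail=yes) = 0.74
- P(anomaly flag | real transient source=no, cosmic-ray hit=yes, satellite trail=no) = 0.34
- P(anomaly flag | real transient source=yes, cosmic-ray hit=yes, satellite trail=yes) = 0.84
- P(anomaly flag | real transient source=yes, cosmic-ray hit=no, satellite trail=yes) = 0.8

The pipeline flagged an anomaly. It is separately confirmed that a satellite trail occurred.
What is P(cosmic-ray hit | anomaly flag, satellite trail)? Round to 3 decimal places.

P(cosmic-ray hit | anomaly flag, satellite trail) ≈ 0.088

Numerator (weight on configurations with cosmic-ray hit): 0.049136 + 0.011424 = 0.060560
Denominator P(anomaly flag | satellite trail): 0.66×0.83×0.92 + 0.74×0.83×0.08 + 0.8×0.17×0.92 + 0.84×0.17×0.08 = 0.689656
Posterior = 0.060560 / 0.689656 ≈ 0.088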